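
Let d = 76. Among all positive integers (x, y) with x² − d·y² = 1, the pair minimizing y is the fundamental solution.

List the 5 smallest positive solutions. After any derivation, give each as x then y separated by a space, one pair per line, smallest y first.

[8; 1,2,1,1,5,4,5,1,1,2,1,16] for √76; ℓ=12 ⇒ convergent index 11
a_0=8:  p_0=8·1+0=8,  q_0=8·0+1=1
…
a_3=1:  p_3=1·26+9=35,  q_3=1·3+1=4
a_4=1:  p_4=1·35+26=61,  q_4=1·4+3=7
…
a_10=2:  p_10=2·16311+8866=41488,  q_10=2·1871+1017=4759
a_11=1:  p_11=1·41488+16311=57799,  q_11=1·4759+1871=6630
(x₁, y₁) = (57799, 6630);  57799² − 76·6630² = 1 ✓
k=2:  x_2 = 57799·57799+76·6630·6630 = 6681448801,  y_2 = 57799·6630+6630·57799 = 766414740
k=3:  x_3 = 57799·6681448801+76·6630·766414740 = 772362118440199,  y_3 = 57799·766414740+6630·6681448801 = 88596011107890
k=4:  x_4 = 57799·772362118440199+76·6630·88596011107890 = 89283516160768675201,  y_4 = 57799·88596011107890+6630·772362118440199 = 10241521691283453480
k=5:  x_5 = 57799·89283516160768675201+76·6630·10241521691283453480 = 10320995900380175197444999,  y_5 = 57799·10241521691283453480+6630·89283516160768675201 = 1183899424380388644273150

57799 6630
6681448801 766414740
772362118440199 88596011107890
89283516160768675201 10241521691283453480
10320995900380175197444999 1183899424380388644273150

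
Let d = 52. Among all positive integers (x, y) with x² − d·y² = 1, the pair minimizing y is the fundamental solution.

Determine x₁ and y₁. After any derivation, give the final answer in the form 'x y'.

[7; 4,1,2,1,4,14] for √52; ℓ=6 ⇒ convergent index 5
step 0: (7, 1)  from 7·(1,0) + (0,1)
…
step 2: (36, 5)  from 1·(29,4) + (7,1)
step 3: (101, 14)  from 2·(36,5) + (29,4)
step 4: (137, 19)  from 1·(101,14) + (36,5)
step 5: (649, 90)  from 4·(137,19) + (101,14)
→ (649, 90).  Check: 649²=421201, 52·90²=421200, difference 1.

649 90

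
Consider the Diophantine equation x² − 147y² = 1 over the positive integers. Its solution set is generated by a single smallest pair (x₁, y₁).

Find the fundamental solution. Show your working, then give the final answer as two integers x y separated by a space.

97 8

[12; 8,24] for √147; ℓ=2 ⇒ convergent index 1
k=0  a_k=12  p_k/q_k = 12/1
k=1  a_k=8  p_k/q_k = 97/8
fundamental: x₁=97, y₁=8  (since 9409 − 147·64 = 1)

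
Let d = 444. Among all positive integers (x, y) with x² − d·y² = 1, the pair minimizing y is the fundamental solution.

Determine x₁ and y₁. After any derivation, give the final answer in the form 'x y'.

√444 = [21; 14,42, …], period ℓ=2 (even) → k=1
a_0=21:  p_0=21·1+0=21,  q_0=21·0+1=1
a_1=14:  p_1=14·21+1=295,  q_1=14·1+0=14
(x₁, y₁) = (295, 14);  295² − 444·14² = 1 ✓

295 14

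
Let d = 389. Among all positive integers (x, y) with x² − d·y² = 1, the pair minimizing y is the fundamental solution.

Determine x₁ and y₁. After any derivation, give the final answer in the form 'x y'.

d=389: √d = [19; 1,2,1,1,1,1,2,1,38] (ℓ=9, odd), read p_17/q_17
k=0  a_k=19  p_k/q_k = 19/1
k=1  a_k=1  p_k/q_k = 20/1
k=2  a_k=2  p_k/q_k = 59/3
k=3  a_k=1  p_k/q_k = 79/4
…
k=5  a_k=1  p_k/q_k = 217/11
k=6  a_k=1  p_k/q_k = 355/18
k=7  a_k=2  p_k/q_k = 927/47
k=8  a_k=1  p_k/q_k = 1282/65
…
k=10  a_k=1  p_k/q_k = 50925/2582
…
k=12  a_k=1  p_k/q_k = 202418/10263
…
k=14  a_k=1  p_k/q_k = 556329/28207
k=15  a_k=1  p_k/q_k = 910240/46151
k=16  a_k=2  p_k/q_k = 2376809/120509
k=17  a_k=1  p_k/q_k = 3287049/166660
(x₁, y₁) = (3287049, 166660);  3287049² − 389·166660² = 1 ✓

3287049 166660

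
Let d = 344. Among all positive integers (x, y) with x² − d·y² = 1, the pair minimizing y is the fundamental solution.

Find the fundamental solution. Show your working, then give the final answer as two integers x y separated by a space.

10405 561

√344 = [18; 1,1,4,1,3,1,4,1,1,36, …], period ℓ=10 (even) → k=9
i=0: a=18 ⇒ p=18, q=1
…
i=2: a=1 ⇒ p=37, q=2
i=3: a=4 ⇒ p=167, q=9
i=4: a=1 ⇒ p=204, q=11
i=5: a=3 ⇒ p=779, q=42
i=6: a=1 ⇒ p=983, q=53
…
i=8: a=1 ⇒ p=5694, q=307
i=9: a=1 ⇒ p=10405, q=561
fundamental: x₁=10405, y₁=561  (since 108264025 − 344·314721 = 1)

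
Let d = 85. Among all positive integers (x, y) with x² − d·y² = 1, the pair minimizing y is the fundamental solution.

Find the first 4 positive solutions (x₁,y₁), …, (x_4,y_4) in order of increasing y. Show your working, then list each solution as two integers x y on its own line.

285769 30996
163327842721 17715391848
93348068572789129 10125019625991228
53351968415791425367681 5786833466982059076816

[9; 4,1,1,4,18] for √85; ℓ=5 ⇒ convergent index 9
a_0=9:  p_0=9·1+0=9,  q_0=9·0+1=1
…
a_4=4:  p_4=4·83+46=378,  q_4=4·9+5=41
…
a_6=4:  p_6=4·6887+378=27926,  q_6=4·747+41=3029
a_7=1:  p_7=1·27926+6887=34813,  q_7=1·3029+747=3776
a_8=1:  p_8=1·34813+27926=62739,  q_8=1·3776+3029=6805
a_9=4:  p_9=4·62739+34813=285769,  q_9=4·6805+3776=30996
→ (285769, 30996).  Check: 285769²=81663921361, 85·30996²=81663921360, difference 1.
k=2:  x_2 = 285769·285769+85·30996·30996 = 163327842721,  y_2 = 285769·30996+30996·285769 = 17715391848
k=3:  x_3 = 285769·163327842721+85·30996·17715391848 = 93348068572789129,  y_3 = 285769·17715391848+30996·163327842721 = 10125019625991228
k=4:  x_4 = 285769·93348068572789129+85·30996·10125019625991228 = 53351968415791425367681,  y_4 = 285769·10125019625991228+30996·93348068572789129 = 5786833466982059076816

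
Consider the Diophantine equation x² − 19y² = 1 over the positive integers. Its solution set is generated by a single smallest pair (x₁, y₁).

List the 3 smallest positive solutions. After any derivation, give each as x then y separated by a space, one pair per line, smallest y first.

√19 → a₀=4, period (2,1,3,1,2,8); ℓ=6 even so k=5
step 0: (4, 1)  from 4·(1,0) + (0,1)
step 1: (9, 2)  from 2·(4,1) + (1,0)
…
step 3: (48, 11)  from 3·(13,3) + (9,2)
step 4: (61, 14)  from 1·(48,11) + (13,3)
step 5: (170, 39)  from 2·(61,14) + (48,11)
fundamental: x₁=170, y₁=39  (since 28900 − 19·1521 = 1)
n=2: (170,39)∘(170,39) = (170·170+19·39·39, 170·39+39·170) = (57799,13260)
n=3: (57799,13260)∘(170,39) = (170·57799+19·39·13260, 170·13260+39·57799) = (19651490,4508361)

170 39
57799 13260
19651490 4508361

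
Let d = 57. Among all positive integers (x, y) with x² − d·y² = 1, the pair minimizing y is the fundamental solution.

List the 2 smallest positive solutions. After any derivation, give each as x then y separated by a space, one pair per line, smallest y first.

√57 → a₀=7, period (1,1,4,1,1,14); ℓ=6 even so k=5
a_0=7:  p_0=7·1+0=7,  q_0=7·0+1=1
…
a_4=1:  p_4=1·68+15=83,  q_4=1·9+2=11
a_5=1:  p_5=1·83+68=151,  q_5=1·11+9=20
→ (151, 20).  Check: 151²=22801, 57·20²=22800, difference 1.
k=2:  x_2 = 151·151+57·20·20 = 45601,  y_2 = 151·20+20·151 = 6040

151 20
45601 6040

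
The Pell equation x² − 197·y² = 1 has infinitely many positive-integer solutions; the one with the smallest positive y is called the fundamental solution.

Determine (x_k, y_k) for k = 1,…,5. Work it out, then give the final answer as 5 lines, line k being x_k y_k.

√197 → a₀=14, period (28); ℓ=1 odd so k=1
step 0: (14, 1)  from 14·(1,0) + (0,1)
step 1: (393, 28)  from 28·(14,1) + (1,0)
→ (393, 28).  Check: 393²=154449, 197·28²=154448, difference 1.
k=2:  x_2 = 393·393+197·28·28 = 308897,  y_2 = 393·28+28·393 = 22008
k=3:  x_3 = 393·308897+197·28·22008 = 242792649,  y_3 = 393·22008+28·308897 = 17298260
k=4:  x_4 = 393·242792649+197·28·17298260 = 190834713217,  y_4 = 393·17298260+28·242792649 = 13596410352
k=5:  x_5 = 393·190834713217+197·28·13596410352 = 149995841795913,  y_5 = 393·13596410352+28·190834713217 = 10686761238412

393 28
308897 22008
242792649 17298260
190834713217 13596410352
149995841795913 10686761238412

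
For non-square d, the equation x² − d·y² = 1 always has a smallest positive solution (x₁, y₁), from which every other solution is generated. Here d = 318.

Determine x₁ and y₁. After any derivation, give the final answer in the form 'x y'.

√318 = [17; 1,4,1,34, …], period ℓ=4 (even) → k=3
k=0  a_k=17  p_k/q_k = 17/1
k=1  a_k=1  p_k/q_k = 18/1
k=2  a_k=4  p_k/q_k = 89/5
k=3  a_k=1  p_k/q_k = 107/6
→ (107, 6).  Check: 107²=11449, 318·6²=11448, difference 1.

107 6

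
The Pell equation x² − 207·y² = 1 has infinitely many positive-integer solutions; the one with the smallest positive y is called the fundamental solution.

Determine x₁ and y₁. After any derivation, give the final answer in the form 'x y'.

d=207: √d = [14; 2,1,1,2,1,1,2,28] (ℓ=8, even), read p_7/q_7
step 0: (14, 1)  from 14·(1,0) + (0,1)
…
step 5: (259, 18)  from 1·(187,13) + (72,5)
step 6: (446, 31)  from 1·(259,18) + (187,13)
step 7: (1151, 80)  from 2·(446,31) + (259,18)
fundamental: x₁=1151, y₁=80  (since 1324801 − 207·6400 = 1)

1151 80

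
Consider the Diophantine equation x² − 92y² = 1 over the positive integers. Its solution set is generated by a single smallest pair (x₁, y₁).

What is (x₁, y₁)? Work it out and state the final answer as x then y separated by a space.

1151 120

√92 = [9; 1,1,2,4,2,1,1,18, …], period ℓ=8 (even) → k=7
step 0: (9, 1)  from 9·(1,0) + (0,1)
step 1: (10, 1)  from 1·(9,1) + (1,0)
step 2: (19, 2)  from 1·(10,1) + (9,1)
…
step 4: (211, 22)  from 4·(48,5) + (19,2)
…
step 6: (681, 71)  from 1·(470,49) + (211,22)
step 7: (1151, 120)  from 1·(681,71) + (470,49)
fundamental: x₁=1151, y₁=120  (since 1324801 − 92·14400 = 1)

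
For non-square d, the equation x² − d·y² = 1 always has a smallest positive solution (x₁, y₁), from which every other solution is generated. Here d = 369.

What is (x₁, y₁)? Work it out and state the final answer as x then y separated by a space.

8396801 437120

√369 → a₀=19, period (4,1,3,2,7,4,7,2,3,1,4,38); ℓ=12 even so k=11
step 0: (19, 1)  from 19·(1,0) + (0,1)
step 1: (77, 4)  from 4·(19,1) + (1,0)
…
step 4: (826, 43)  from 2·(365,19) + (96,5)
step 5: (6147, 320)  from 7·(826,43) + (365,19)
step 6: (25414, 1323)  from 4·(6147,320) + (826,43)
…
step 10: (1758061, 91521)  from 1·(1364557,71036) + (393504,20485)
step 11: (8396801, 437120)  from 4·(1758061,91521) + (1364557,71036)
(x₁, y₁) = (8396801, 437120);  8396801² − 369·437120² = 1 ✓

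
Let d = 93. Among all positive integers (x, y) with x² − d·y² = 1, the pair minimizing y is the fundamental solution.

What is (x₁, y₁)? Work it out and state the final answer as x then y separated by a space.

√93 = [9; 1,1,1,4,6,4,1,1,1,18, …], period ℓ=10 (even) → k=9
i=0: a=9 ⇒ p=9, q=1
i=1: a=1 ⇒ p=10, q=1
…
i=5: a=6 ⇒ p=839, q=87
…
i=8: a=1 ⇒ p=7821, q=811
i=9: a=1 ⇒ p=12151, q=1260
(x₁, y₁) = (12151, 1260);  12151² − 93·1260² = 1 ✓

12151 1260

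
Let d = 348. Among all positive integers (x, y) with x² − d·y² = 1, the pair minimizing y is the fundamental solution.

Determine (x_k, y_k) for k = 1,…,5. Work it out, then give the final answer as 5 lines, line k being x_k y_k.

1567 84
4910977 263256
15391000351 825044220
48235390189057 2585688322224
151169697461504287 8103546376805796

d=348: √d = [18; 1,1,1,8,1,1,1,36] (ℓ=8, even), read p_7/q_7
step 0: (18, 1)  from 18·(1,0) + (0,1)
step 1: (19, 1)  from 1·(18,1) + (1,0)
…
step 3: (56, 3)  from 1·(37,2) + (19,1)
…
step 5: (541, 29)  from 1·(485,26) + (56,3)
step 6: (1026, 55)  from 1·(541,29) + (485,26)
step 7: (1567, 84)  from 1·(1026,55) + (541,29)
(x₁, y₁) = (1567, 84);  1567² − 348·84² = 1 ✓
(x_2, y_2) = (1567·1567 + 348·84·84, 1567·84 + 84·1567) = (4910977, 263256)
(x_3, y_3) = (1567·4910977 + 348·84·263256, 1567·263256 + 84·4910977) = (15391000351, 825044220)
(x_4, y_4) = (1567·15391000351 + 348·84·825044220, 1567·825044220 + 84·15391000351) = (48235390189057, 2585688322224)
(x_5, y_5) = (1567·48235390189057 + 348·84·2585688322224, 1567·2585688322224 + 84·48235390189057) = (151169697461504287, 8103546376805796)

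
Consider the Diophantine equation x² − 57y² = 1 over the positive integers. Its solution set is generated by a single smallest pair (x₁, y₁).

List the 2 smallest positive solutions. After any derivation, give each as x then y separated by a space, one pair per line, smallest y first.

d=57: √d = [7; 1,1,4,1,1,14] (ℓ=6, even), read p_5/q_5
step 0: (7, 1)  from 7·(1,0) + (0,1)
step 1: (8, 1)  from 1·(7,1) + (1,0)
…
step 4: (83, 11)  from 1·(68,9) + (15,2)
step 5: (151, 20)  from 1·(83,11) + (68,9)
→ (151, 20).  Check: 151²=22801, 57·20²=22800, difference 1.
n=2: (151,20)∘(151,20) = (151·151+57·20·20, 151·20+20·151) = (45601,6040)

151 20
45601 6040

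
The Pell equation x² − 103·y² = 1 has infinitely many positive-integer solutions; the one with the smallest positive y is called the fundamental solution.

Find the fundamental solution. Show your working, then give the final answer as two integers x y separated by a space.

√103 = [10; 6,1,2,1,1,9,1,1,2,1,6,20, …], period ℓ=12 (even) → k=11
a_0=10:  p_0=10·1+0=10,  q_0=10·0+1=1
a_1=6:  p_1=6·10+1=61,  q_1=6·1+0=6
…
a_3=2:  p_3=2·71+61=203,  q_3=2·7+6=20
a_4=1:  p_4=1·203+71=274,  q_4=1·20+7=27
a_5=1:  p_5=1·274+203=477,  q_5=1·27+20=47
a_6=9:  p_6=9·477+274=4567,  q_6=9·47+27=450
a_7=1:  p_7=1·4567+477=5044,  q_7=1·450+47=497
…
a_10=1:  p_10=1·24266+9611=33877,  q_10=1·2391+947=3338
a_11=6:  p_11=6·33877+24266=227528,  q_11=6·3338+2391=22419
(x₁, y₁) = (227528, 22419);  227528² − 103·22419² = 1 ✓

227528 22419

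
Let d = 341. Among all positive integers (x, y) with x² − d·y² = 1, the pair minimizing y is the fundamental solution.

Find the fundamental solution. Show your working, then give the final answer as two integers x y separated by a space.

10626551 575460

√341 = [18; 2,6,1,8,2,…,6,2,36, …], period ℓ=14 (even) → k=13
a_0=18:  p_0=18·1+0=18,  q_0=18·0+1=1
a_1=2:  p_1=2·18+1=37,  q_1=2·1+0=2
…
a_8=1:  p_8=1·20479+7645=28124,  q_8=1·1109+414=1523
a_9=2:  p_9=2·28124+20479=76727,  q_9=2·1523+1109=4155
…
a_12=6:  p_12=6·718667+641940=4953942,  q_12=6·38918+34763=268271
a_13=2:  p_13=2·4953942+718667=10626551,  q_13=2·268271+38918=575460
(x₁, y₁) = (10626551, 575460);  10626551² − 341·575460² = 1 ✓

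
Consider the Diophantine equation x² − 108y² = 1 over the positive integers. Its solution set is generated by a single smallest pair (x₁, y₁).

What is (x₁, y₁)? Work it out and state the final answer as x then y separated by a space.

1351 130

d=108: √d = [10; 2,1,1,4,1,1,2,20] (ℓ=8, even), read p_7/q_7
step 0: (10, 1)  from 10·(1,0) + (0,1)
step 1: (21, 2)  from 2·(10,1) + (1,0)
…
step 6: (530, 51)  from 1·(291,28) + (239,23)
step 7: (1351, 130)  from 2·(530,51) + (291,28)
(x₁, y₁) = (1351, 130);  1351² − 108·130² = 1 ✓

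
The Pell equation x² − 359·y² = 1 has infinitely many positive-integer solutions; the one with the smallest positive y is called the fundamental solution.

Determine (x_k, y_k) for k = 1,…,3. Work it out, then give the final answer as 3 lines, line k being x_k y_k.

√359 → a₀=18, period (1,17,1,36); ℓ=4 even so k=3
a_0=18:  p_0=18·1+0=18,  q_0=18·0+1=1
a_1=1:  p_1=1·18+1=19,  q_1=1·1+0=1
a_2=17:  p_2=17·19+18=341,  q_2=17·1+1=18
a_3=1:  p_3=1·341+19=360,  q_3=1·18+1=19
→ (360, 19).  Check: 360²=129600, 359·19²=129599, difference 1.
(x_2, y_2) = (360·360 + 359·19·19, 360·19 + 19·360) = (259199, 13680)
(x_3, y_3) = (360·259199 + 359·19·13680, 360·13680 + 19·259199) = (186622920, 9849581)

360 19
259199 13680
186622920 9849581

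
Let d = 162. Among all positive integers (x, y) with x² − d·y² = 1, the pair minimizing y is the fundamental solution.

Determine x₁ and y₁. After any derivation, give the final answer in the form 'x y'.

[12; 1,2,1,2,12,2,1,2,1,24] for √162; ℓ=10 ⇒ convergent index 9
i=0: a=12 ⇒ p=12, q=1
i=1: a=1 ⇒ p=13, q=1
i=2: a=2 ⇒ p=38, q=3
i=3: a=1 ⇒ p=51, q=4
…
i=6: a=2 ⇒ p=3602, q=283
i=7: a=1 ⇒ p=5333, q=419
i=8: a=2 ⇒ p=14268, q=1121
i=9: a=1 ⇒ p=19601, q=1540
fundamental: x₁=19601, y₁=1540  (since 384199201 − 162·2371600 = 1)

19601 1540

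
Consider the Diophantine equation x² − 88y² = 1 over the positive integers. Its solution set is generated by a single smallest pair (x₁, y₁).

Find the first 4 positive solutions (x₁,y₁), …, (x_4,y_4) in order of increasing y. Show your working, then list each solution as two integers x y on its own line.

197 21
77617 8274
30580901 3259935
12048797377 1284406116

√88 = [9; 2,1,1,1,2,18, …], period ℓ=6 (even) → k=5
i=0: a=9 ⇒ p=9, q=1
i=1: a=2 ⇒ p=19, q=2
…
i=3: a=1 ⇒ p=47, q=5
i=4: a=1 ⇒ p=75, q=8
i=5: a=2 ⇒ p=197, q=21
(x₁, y₁) = (197, 21);  197² − 88·21² = 1 ✓
(x_2, y_2) = (197·197 + 88·21·21, 197·21 + 21·197) = (77617, 8274)
(x_3, y_3) = (197·77617 + 88·21·8274, 197·8274 + 21·77617) = (30580901, 3259935)
(x_4, y_4) = (197·30580901 + 88·21·3259935, 197·3259935 + 21·30580901) = (12048797377, 1284406116)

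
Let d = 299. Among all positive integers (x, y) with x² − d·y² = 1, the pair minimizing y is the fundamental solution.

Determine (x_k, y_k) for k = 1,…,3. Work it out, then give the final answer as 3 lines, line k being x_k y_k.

415 24
344449 19920
285892255 16533576

√299 = [17; 3,2,3,34, …], period ℓ=4 (even) → k=3
step 0: (17, 1)  from 17·(1,0) + (0,1)
step 1: (52, 3)  from 3·(17,1) + (1,0)
step 2: (121, 7)  from 2·(52,3) + (17,1)
step 3: (415, 24)  from 3·(121,7) + (52,3)
fundamental: x₁=415, y₁=24  (since 172225 − 299·576 = 1)
k=2:  x_2 = 415·415+299·24·24 = 344449,  y_2 = 415·24+24·415 = 19920
k=3:  x_3 = 415·344449+299·24·19920 = 285892255,  y_3 = 415·19920+24·344449 = 16533576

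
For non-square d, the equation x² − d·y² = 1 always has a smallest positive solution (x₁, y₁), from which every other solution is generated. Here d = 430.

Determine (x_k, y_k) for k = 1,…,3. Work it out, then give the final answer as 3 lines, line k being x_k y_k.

√430 = [20; 1,2,1,3,1,…,2,1,40, …], period ℓ=14 (even) → k=13
k=0  a_k=20  p_k/q_k = 20/1
…
k=5  a_k=1  p_k/q_k = 394/19
k=6  a_k=6  p_k/q_k = 2675/129
…
k=9  a_k=1  p_k/q_k = 155233/7486
…
k=12  a_k=2  p_k/q_k = 2107880/101651
k=13  a_k=1  p_k/q_k = 2862251/138030
fundamental: x₁=2862251, y₁=138030  (since 8192480787001 − 430·19052280900 = 1)
n=2: (2862251,138030)∘(2862251,138030) = (2862251·2862251+430·138030·138030, 2862251·138030+138030·2862251) = (16384961574001,790153011060)
n=3: (16384961574001,790153011060)∘(2862251,138030) = (2862251·16384961574001+430·138030·790153011060, 2862251·790153011060+138030·16384961574001) = (93795745300289010251,4523232492118854090)

2862251 138030
16384961574001 790153011060
93795745300289010251 4523232492118854090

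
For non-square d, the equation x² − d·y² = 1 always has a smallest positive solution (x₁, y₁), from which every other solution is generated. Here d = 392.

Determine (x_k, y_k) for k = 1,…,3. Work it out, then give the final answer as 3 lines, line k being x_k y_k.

99 5
19601 990
3880899 196015

√392 → a₀=19, period (1,3,1,38); ℓ=4 even so k=3
i=0: a=19 ⇒ p=19, q=1
…
i=2: a=3 ⇒ p=79, q=4
i=3: a=1 ⇒ p=99, q=5
→ (99, 5).  Check: 99²=9801, 392·5²=9800, difference 1.
n=2: (99,5)∘(99,5) = (99·99+392·5·5, 99·5+5·99) = (19601,990)
n=3: (19601,990)∘(99,5) = (99·19601+392·5·990, 99·990+5·19601) = (3880899,196015)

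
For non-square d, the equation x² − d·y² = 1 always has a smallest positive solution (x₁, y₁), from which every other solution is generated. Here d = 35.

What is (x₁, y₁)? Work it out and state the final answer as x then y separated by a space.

[5; 1,10] for √35; ℓ=2 ⇒ convergent index 1
i=0: a=5 ⇒ p=5, q=1
i=1: a=1 ⇒ p=6, q=1
fundamental: x₁=6, y₁=1  (since 36 − 35·1 = 1)

6 1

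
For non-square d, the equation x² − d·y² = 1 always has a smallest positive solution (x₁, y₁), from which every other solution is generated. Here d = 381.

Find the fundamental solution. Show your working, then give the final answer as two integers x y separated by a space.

1015 52

d=381: √d = [19; 1,1,12,1,1,38] (ℓ=6, even), read p_5/q_5
step 0: (19, 1)  from 19·(1,0) + (0,1)
…
step 4: (527, 27)  from 1·(488,25) + (39,2)
step 5: (1015, 52)  from 1·(527,27) + (488,25)
(x₁, y₁) = (1015, 52);  1015² − 381·52² = 1 ✓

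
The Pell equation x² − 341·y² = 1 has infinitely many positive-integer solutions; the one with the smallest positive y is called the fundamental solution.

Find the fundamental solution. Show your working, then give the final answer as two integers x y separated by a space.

√341 = [18; 2,6,1,8,2,…,6,2,36, …], period ℓ=14 (even) → k=13
a_0=18:  p_0=18·1+0=18,  q_0=18·0+1=1
a_1=2:  p_1=2·18+1=37,  q_1=2·1+0=2
…
a_3=1:  p_3=1·240+37=277,  q_3=1·13+2=15
…
a_5=2:  p_5=2·2456+277=5189,  q_5=2·133+15=281
…
a_8=1:  p_8=1·20479+7645=28124,  q_8=1·1109+414=1523
a_9=2:  p_9=2·28124+20479=76727,  q_9=2·1523+1109=4155
a_10=8:  p_10=8·76727+28124=641940,  q_10=8·4155+1523=34763
a_11=1:  p_11=1·641940+76727=718667,  q_11=1·34763+4155=38918
a_12=6:  p_12=6·718667+641940=4953942,  q_12=6·38918+34763=268271
a_13=2:  p_13=2·4953942+718667=10626551,  q_13=2·268271+38918=575460
(x₁, y₁) = (10626551, 575460);  10626551² − 341·575460² = 1 ✓

10626551 575460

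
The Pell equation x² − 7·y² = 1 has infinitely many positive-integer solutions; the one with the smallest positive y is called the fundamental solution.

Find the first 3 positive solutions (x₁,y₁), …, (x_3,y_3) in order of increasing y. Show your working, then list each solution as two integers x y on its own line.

8 3
127 48
2024 765

[2; 1,1,1,4] for √7; ℓ=4 ⇒ convergent index 3
i=0: a=2 ⇒ p=2, q=1
i=1: a=1 ⇒ p=3, q=1
i=2: a=1 ⇒ p=5, q=2
i=3: a=1 ⇒ p=8, q=3
fundamental: x₁=8, y₁=3  (since 64 − 7·9 = 1)
(x_2, y_2) = (8·8 + 7·3·3, 8·3 + 3·8) = (127, 48)
(x_3, y_3) = (8·127 + 7·3·48, 8·48 + 3·127) = (2024, 765)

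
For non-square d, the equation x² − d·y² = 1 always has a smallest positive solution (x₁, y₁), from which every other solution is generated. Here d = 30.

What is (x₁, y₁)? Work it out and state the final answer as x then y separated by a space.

[5; 2,10] for √30; ℓ=2 ⇒ convergent index 1
a_0=5:  p_0=5·1+0=5,  q_0=5·0+1=1
a_1=2:  p_1=2·5+1=11,  q_1=2·1+0=2
→ (11, 2).  Check: 11²=121, 30·2²=120, difference 1.

11 2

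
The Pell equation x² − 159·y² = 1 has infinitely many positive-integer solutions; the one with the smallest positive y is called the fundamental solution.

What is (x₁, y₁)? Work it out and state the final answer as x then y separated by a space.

1324 105

[12; 1,1,1,1,3,1,1,1,1,24] for √159; ℓ=10 ⇒ convergent index 9
k=0  a_k=12  p_k/q_k = 12/1
k=1  a_k=1  p_k/q_k = 13/1
k=2  a_k=1  p_k/q_k = 25/2
k=3  a_k=1  p_k/q_k = 38/3
k=4  a_k=1  p_k/q_k = 63/5
k=5  a_k=3  p_k/q_k = 227/18
k=6  a_k=1  p_k/q_k = 290/23
k=7  a_k=1  p_k/q_k = 517/41
k=8  a_k=1  p_k/q_k = 807/64
k=9  a_k=1  p_k/q_k = 1324/105
→ (1324, 105).  Check: 1324²=1752976, 159·105²=1752975, difference 1.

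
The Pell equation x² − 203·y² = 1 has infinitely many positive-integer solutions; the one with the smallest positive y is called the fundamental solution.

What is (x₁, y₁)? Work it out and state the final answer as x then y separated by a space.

57 4

[14; 4,28] for √203; ℓ=2 ⇒ convergent index 1
a_0=14:  p_0=14·1+0=14,  q_0=14·0+1=1
a_1=4:  p_1=4·14+1=57,  q_1=4·1+0=4
→ (57, 4).  Check: 57²=3249, 203·4²=3248, difference 1.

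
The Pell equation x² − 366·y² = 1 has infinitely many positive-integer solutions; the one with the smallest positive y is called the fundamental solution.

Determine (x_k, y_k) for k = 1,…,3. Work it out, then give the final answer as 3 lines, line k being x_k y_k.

d=366: √d = [19; 7,1,1,1,2,12,2,1,1,1,7,38] (ℓ=12, even), read p_11/q_11
step 0: (19, 1)  from 19·(1,0) + (0,1)
step 1: (134, 7)  from 7·(19,1) + (1,0)
step 2: (153, 8)  from 1·(134,7) + (19,1)
step 3: (287, 15)  from 1·(153,8) + (134,7)
…
step 5: (1167, 61)  from 2·(440,23) + (287,15)
step 6: (14444, 755)  from 12·(1167,61) + (440,23)
step 7: (30055, 1571)  from 2·(14444,755) + (1167,61)
step 8: (44499, 2326)  from 1·(30055,1571) + (14444,755)
step 9: (74554, 3897)  from 1·(44499,2326) + (30055,1571)
step 10: (119053, 6223)  from 1·(74554,3897) + (44499,2326)
step 11: (907925, 47458)  from 7·(119053,6223) + (74554,3897)
fundamental: x₁=907925, y₁=47458  (since 824327805625 − 366·2252261764 = 1)
(x_2, y_2) = (907925·907925 + 366·47458·47458, 907925·47458 + 47458·907925) = (1648655611249, 86176609300)
(x_3, y_3) = (907925·1648655611249 + 366·47458·86176609300, 907925·86176609300 + 47458·1648655611249) = (2993711291685588725, 156483795997357542)

907925 47458
1648655611249 86176609300
2993711291685588725 156483795997357542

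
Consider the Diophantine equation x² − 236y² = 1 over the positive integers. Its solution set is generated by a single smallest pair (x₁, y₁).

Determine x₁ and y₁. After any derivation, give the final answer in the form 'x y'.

561799 36570

d=236: √d = [15; 2,1,3,5,1,6,1,5,3,1,2,30] (ℓ=12, even), read p_11/q_11
a_0=15:  p_0=15·1+0=15,  q_0=15·0+1=1
a_1=2:  p_1=2·15+1=31,  q_1=2·1+0=2
a_2=1:  p_2=1·31+15=46,  q_2=1·2+1=3
…
a_4=5:  p_4=5·169+46=891,  q_4=5·11+3=58
a_5=1:  p_5=1·891+169=1060,  q_5=1·58+11=69
a_6=6:  p_6=6·1060+891=7251,  q_6=6·69+58=472
…
a_9=3:  p_9=3·48806+8311=154729,  q_9=3·3177+541=10072
a_10=1:  p_10=1·154729+48806=203535,  q_10=1·10072+3177=13249
a_11=2:  p_11=2·203535+154729=561799,  q_11=2·13249+10072=36570
(x₁, y₁) = (561799, 36570);  561799² − 236·36570² = 1 ✓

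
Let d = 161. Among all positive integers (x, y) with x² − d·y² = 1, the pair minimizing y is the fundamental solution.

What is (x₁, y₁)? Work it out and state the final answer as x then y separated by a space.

11775 928

d=161: √d = [12; 1,2,4,1,2,1,4,2,1,24] (ℓ=10, even), read p_9/q_9
a_0=12:  p_0=12·1+0=12,  q_0=12·0+1=1
…
a_2=2:  p_2=2·13+12=38,  q_2=2·1+1=3
…
a_4=1:  p_4=1·165+38=203,  q_4=1·13+3=16
a_5=2:  p_5=2·203+165=571,  q_5=2·16+13=45
a_6=1:  p_6=1·571+203=774,  q_6=1·45+16=61
…
a_8=2:  p_8=2·3667+774=8108,  q_8=2·289+61=639
a_9=1:  p_9=1·8108+3667=11775,  q_9=1·639+289=928
fundamental: x₁=11775, y₁=928  (since 138650625 − 161·861184 = 1)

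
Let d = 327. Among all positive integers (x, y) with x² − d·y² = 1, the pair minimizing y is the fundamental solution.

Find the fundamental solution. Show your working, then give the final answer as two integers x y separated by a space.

√327 → a₀=18, period (12,36); ℓ=2 even so k=1
a_0=18:  p_0=18·1+0=18,  q_0=18·0+1=1
a_1=12:  p_1=12·18+1=217,  q_1=12·1+0=12
(x₁, y₁) = (217, 12);  217² − 327·12² = 1 ✓

217 12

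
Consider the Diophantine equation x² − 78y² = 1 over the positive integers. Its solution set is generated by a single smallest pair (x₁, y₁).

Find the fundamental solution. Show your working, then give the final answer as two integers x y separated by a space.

53 6

[8; 1,4,1,16] for √78; ℓ=4 ⇒ convergent index 3
i=0: a=8 ⇒ p=8, q=1
i=1: a=1 ⇒ p=9, q=1
i=2: a=4 ⇒ p=44, q=5
i=3: a=1 ⇒ p=53, q=6
(x₁, y₁) = (53, 6);  53² − 78·6² = 1 ✓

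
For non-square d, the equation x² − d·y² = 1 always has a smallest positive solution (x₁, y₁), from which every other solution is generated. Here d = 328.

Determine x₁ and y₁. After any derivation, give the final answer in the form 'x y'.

√328 = [18; 9,36, …], period ℓ=2 (even) → k=1
a_0=18:  p_0=18·1+0=18,  q_0=18·0+1=1
a_1=9:  p_1=9·18+1=163,  q_1=9·1+0=9
fundamental: x₁=163, y₁=9  (since 26569 − 328·81 = 1)

163 9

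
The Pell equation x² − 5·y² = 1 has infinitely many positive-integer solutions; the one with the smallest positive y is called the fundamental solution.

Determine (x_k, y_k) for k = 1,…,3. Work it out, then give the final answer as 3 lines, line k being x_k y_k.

√5 → a₀=2, period (4); ℓ=1 odd so k=1
step 0: (2, 1)  from 2·(1,0) + (0,1)
step 1: (9, 4)  from 4·(2,1) + (1,0)
fundamental: x₁=9, y₁=4  (since 81 − 5·16 = 1)
(x_2, y_2) = (9·9 + 5·4·4, 9·4 + 4·9) = (161, 72)
(x_3, y_3) = (9·161 + 5·4·72, 9·72 + 4·161) = (2889, 1292)

9 4
161 72
2889 1292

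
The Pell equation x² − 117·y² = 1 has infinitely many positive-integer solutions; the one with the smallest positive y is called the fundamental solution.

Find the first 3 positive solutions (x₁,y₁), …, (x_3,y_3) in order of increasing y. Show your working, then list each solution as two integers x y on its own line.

649 60
842401 77880
1093435849 101088180

√117 = [10; 1,4,2,4,1,20, …], period ℓ=6 (even) → k=5
a_0=10:  p_0=10·1+0=10,  q_0=10·0+1=1
…
a_4=4:  p_4=4·119+54=530,  q_4=4·11+5=49
a_5=1:  p_5=1·530+119=649,  q_5=1·49+11=60
→ (649, 60).  Check: 649²=421201, 117·60²=421200, difference 1.
k=2:  x_2 = 649·649+117·60·60 = 842401,  y_2 = 649·60+60·649 = 77880
k=3:  x_3 = 649·842401+117·60·77880 = 1093435849,  y_3 = 649·77880+60·842401 = 101088180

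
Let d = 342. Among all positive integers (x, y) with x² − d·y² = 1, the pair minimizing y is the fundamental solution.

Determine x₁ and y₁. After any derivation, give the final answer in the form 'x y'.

37 2

d=342: √d = [18; 2,36] (ℓ=2, even), read p_1/q_1
step 0: (18, 1)  from 18·(1,0) + (0,1)
step 1: (37, 2)  from 2·(18,1) + (1,0)
(x₁, y₁) = (37, 2);  37² − 342·2² = 1 ✓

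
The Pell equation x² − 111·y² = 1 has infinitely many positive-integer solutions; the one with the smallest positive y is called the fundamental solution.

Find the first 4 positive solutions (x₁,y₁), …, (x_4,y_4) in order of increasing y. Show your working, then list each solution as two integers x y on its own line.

√111 = [10; 1,1,6,1,1,20, …], period ℓ=6 (even) → k=5
step 0: (10, 1)  from 10·(1,0) + (0,1)
…
step 2: (21, 2)  from 1·(11,1) + (10,1)
…
step 4: (158, 15)  from 1·(137,13) + (21,2)
step 5: (295, 28)  from 1·(158,15) + (137,13)
(x₁, y₁) = (295, 28);  295² − 111·28² = 1 ✓
n=2: (295,28)∘(295,28) = (295·295+111·28·28, 295·28+28·295) = (174049,16520)
n=3: (174049,16520)∘(295,28) = (295·174049+111·28·16520, 295·16520+28·174049) = (102688615,9746772)
n=4: (102688615,9746772)∘(295,28) = (295·102688615+111·28·9746772, 295·9746772+28·102688615) = (60586108801,5750578960)

295 28
174049 16520
102688615 9746772
60586108801 5750578960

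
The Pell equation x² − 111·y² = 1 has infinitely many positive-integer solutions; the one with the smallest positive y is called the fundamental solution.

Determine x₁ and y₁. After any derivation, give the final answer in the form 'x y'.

295 28

[10; 1,1,6,1,1,20] for √111; ℓ=6 ⇒ convergent index 5
i=0: a=10 ⇒ p=10, q=1
…
i=2: a=1 ⇒ p=21, q=2
…
i=4: a=1 ⇒ p=158, q=15
i=5: a=1 ⇒ p=295, q=28
fundamental: x₁=295, y₁=28  (since 87025 − 111·784 = 1)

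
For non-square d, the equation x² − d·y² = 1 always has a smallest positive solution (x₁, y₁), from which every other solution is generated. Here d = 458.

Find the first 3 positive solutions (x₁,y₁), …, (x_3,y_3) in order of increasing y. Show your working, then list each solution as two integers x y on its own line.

√458 = [21; 2,2,42, …], period ℓ=3 (odd) → k=5
step 0: (21, 1)  from 21·(1,0) + (0,1)
…
step 2: (107, 5)  from 2·(43,2) + (21,1)
…
step 4: (9181, 429)  from 2·(4537,212) + (107,5)
step 5: (22899, 1070)  from 2·(9181,429) + (4537,212)
(x₁, y₁) = (22899, 1070);  22899² − 458·1070² = 1 ✓
(22899+1070√458)^2 = 1048728401 + 49003860√458
(22899+1070√458)^3 = 48029663286099 + 2244278779210√458

22899 1070
1048728401 49003860
48029663286099 2244278779210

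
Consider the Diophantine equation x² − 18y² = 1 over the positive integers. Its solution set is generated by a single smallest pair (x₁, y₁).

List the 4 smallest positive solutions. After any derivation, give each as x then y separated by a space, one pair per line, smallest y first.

√18 → a₀=4, period (4,8); ℓ=2 even so k=1
i=0: a=4 ⇒ p=4, q=1
i=1: a=4 ⇒ p=17, q=4
→ (17, 4).  Check: 17²=289, 18·4²=288, difference 1.
(17+4√18)^2 = 577 + 136√18
(17+4√18)^3 = 19601 + 4620√18
(17+4√18)^4 = 665857 + 156944√18

17 4
577 136
19601 4620
665857 156944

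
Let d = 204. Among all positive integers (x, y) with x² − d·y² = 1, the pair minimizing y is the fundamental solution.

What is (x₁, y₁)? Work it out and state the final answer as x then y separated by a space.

4999 350

[14; 3,1,1,6,1,1,3,28] for √204; ℓ=8 ⇒ convergent index 7
a_0=14:  p_0=14·1+0=14,  q_0=14·0+1=1
…
a_4=6:  p_4=6·100+57=657,  q_4=6·7+4=46
…
a_6=1:  p_6=1·757+657=1414,  q_6=1·53+46=99
a_7=3:  p_7=3·1414+757=4999,  q_7=3·99+53=350
fundamental: x₁=4999, y₁=350  (since 24990001 − 204·122500 = 1)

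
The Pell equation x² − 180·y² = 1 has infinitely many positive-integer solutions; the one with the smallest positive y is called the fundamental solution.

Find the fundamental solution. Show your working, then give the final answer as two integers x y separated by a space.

√180 → a₀=13, period (2,2,2,26); ℓ=4 even so k=3
k=0  a_k=13  p_k/q_k = 13/1
k=1  a_k=2  p_k/q_k = 27/2
k=2  a_k=2  p_k/q_k = 67/5
k=3  a_k=2  p_k/q_k = 161/12
(x₁, y₁) = (161, 12);  161² − 180·12² = 1 ✓

161 12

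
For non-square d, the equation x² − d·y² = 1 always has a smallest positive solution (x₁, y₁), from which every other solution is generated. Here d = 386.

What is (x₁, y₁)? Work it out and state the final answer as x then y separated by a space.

111555 5678

d=386: √d = [19; 1,1,1,4,1,18,1,4,1,1,1,38] (ℓ=12, even), read p_11/q_11
k=0  a_k=19  p_k/q_k = 19/1
k=1  a_k=1  p_k/q_k = 20/1
…
k=3  a_k=1  p_k/q_k = 59/3
…
k=10  a_k=1  p_k/q_k = 72163/3673
k=11  a_k=1  p_k/q_k = 111555/5678
→ (111555, 5678).  Check: 111555²=12444518025, 386·5678²=12444518024, difference 1.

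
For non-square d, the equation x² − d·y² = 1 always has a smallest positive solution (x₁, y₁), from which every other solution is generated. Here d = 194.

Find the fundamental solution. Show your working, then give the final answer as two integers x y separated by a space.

195 14

[13; 1,12,1,26] for √194; ℓ=4 ⇒ convergent index 3
step 0: (13, 1)  from 13·(1,0) + (0,1)
step 1: (14, 1)  from 1·(13,1) + (1,0)
step 2: (181, 13)  from 12·(14,1) + (13,1)
step 3: (195, 14)  from 1·(181,13) + (14,1)
fundamental: x₁=195, y₁=14  (since 38025 − 194·196 = 1)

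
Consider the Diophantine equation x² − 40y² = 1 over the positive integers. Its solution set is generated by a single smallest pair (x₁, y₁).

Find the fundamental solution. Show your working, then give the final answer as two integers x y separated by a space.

19 3

d=40: √d = [6; 3,12] (ℓ=2, even), read p_1/q_1
a_0=6:  p_0=6·1+0=6,  q_0=6·0+1=1
a_1=3:  p_1=3·6+1=19,  q_1=3·1+0=3
(x₁, y₁) = (19, 3);  19² − 40·3² = 1 ✓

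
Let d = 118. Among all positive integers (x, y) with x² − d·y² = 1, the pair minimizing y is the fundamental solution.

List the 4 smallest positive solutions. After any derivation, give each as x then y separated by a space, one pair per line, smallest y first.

306917 28254
188396089777 17343265836
115643925371868101 10645886241146970
70986173286526887819457 6534806934930865917144

√118 = [10; 1,6,3,2,10,2,3,6,1,20, …], period ℓ=10 (even) → k=9
a_0=10:  p_0=10·1+0=10,  q_0=10·0+1=1
a_1=1:  p_1=1·10+1=11,  q_1=1·1+0=1
…
a_7=3:  p_7=3·12112+5779=42115,  q_7=3·1115+532=3877
a_8=6:  p_8=6·42115+12112=264802,  q_8=6·3877+1115=24377
a_9=1:  p_9=1·264802+42115=306917,  q_9=1·24377+3877=28254
fundamental: x₁=306917, y₁=28254  (since 94198044889 − 118·798288516 = 1)
k=2:  x_2 = 306917·306917+118·28254·28254 = 188396089777,  y_2 = 306917·28254+28254·306917 = 17343265836
k=3:  x_3 = 306917·188396089777+118·28254·17343265836 = 115643925371868101,  y_3 = 306917·17343265836+28254·188396089777 = 10645886241146970
k=4:  x_4 = 306917·115643925371868101+118·28254·10645886241146970 = 70986173286526887819457,  y_4 = 306917·10645886241146970+28254·115643925371868101 = 6534806934930865917144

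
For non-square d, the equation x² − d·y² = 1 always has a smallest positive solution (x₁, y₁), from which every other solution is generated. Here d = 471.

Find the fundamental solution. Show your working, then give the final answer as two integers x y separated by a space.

√471 = [21; 1,2,2,1,3,…,2,1,42, …], period ℓ=14 (even) → k=13
a_0=21:  p_0=21·1+0=21,  q_0=21·0+1=1
a_1=1:  p_1=1·21+1=22,  q_1=1·1+0=1
a_2=2:  p_2=2·22+21=65,  q_2=2·1+1=3
a_3=2:  p_3=2·65+22=152,  q_3=2·3+1=7
a_4=1:  p_4=1·152+65=217,  q_4=1·7+3=10
…
a_8=4:  p_8=4·48809+3429=198665,  q_8=4·2249+158=9154
…
a_10=1:  p_10=1·644804+198665=843469,  q_10=1·29711+9154=38865
a_11=2:  p_11=2·843469+644804=2331742,  q_11=2·38865+29711=107441
a_12=2:  p_12=2·2331742+843469=5506953,  q_12=2·107441+38865=253747
a_13=1:  p_13=1·5506953+2331742=7838695,  q_13=1·253747+107441=361188
→ (7838695, 361188).  Check: 7838695²=61445139303025, 471·361188²=61445139303024, difference 1.

7838695 361188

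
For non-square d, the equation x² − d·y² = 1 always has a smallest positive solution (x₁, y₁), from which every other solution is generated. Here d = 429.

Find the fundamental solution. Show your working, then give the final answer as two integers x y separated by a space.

1524095 73584

√429 = [20; 1,2,2,9,1,12,1,9,2,2,1,40, …], period ℓ=12 (even) → k=11
i=0: a=20 ⇒ p=20, q=1
i=1: a=1 ⇒ p=21, q=1
i=2: a=2 ⇒ p=62, q=3
…
i=5: a=1 ⇒ p=1512, q=73
i=6: a=12 ⇒ p=19511, q=942
i=7: a=1 ⇒ p=21023, q=1015
i=8: a=9 ⇒ p=208718, q=10077
…
i=10: a=2 ⇒ p=1085636, q=52415
i=11: a=1 ⇒ p=1524095, q=73584
fundamental: x₁=1524095, y₁=73584  (since 2322865569025 − 429·5414605056 = 1)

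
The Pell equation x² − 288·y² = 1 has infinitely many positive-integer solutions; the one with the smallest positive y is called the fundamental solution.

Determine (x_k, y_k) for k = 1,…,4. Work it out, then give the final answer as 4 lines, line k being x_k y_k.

17 1
577 34
19601 1155
665857 39236

√288 → a₀=16, period (1,32); ℓ=2 even so k=1
a_0=16:  p_0=16·1+0=16,  q_0=16·0+1=1
a_1=1:  p_1=1·16+1=17,  q_1=1·1+0=1
→ (17, 1).  Check: 17²=289, 288·1²=288, difference 1.
(17+1√288)^2 = 577 + 34√288
(17+1√288)^3 = 19601 + 1155√288
(17+1√288)^4 = 665857 + 39236√288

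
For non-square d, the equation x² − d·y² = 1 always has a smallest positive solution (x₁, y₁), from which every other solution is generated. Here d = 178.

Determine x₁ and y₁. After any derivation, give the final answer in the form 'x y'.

1601 120

√178 = [13; 2,1,12,1,2,26, …], period ℓ=6 (even) → k=5
k=0  a_k=13  p_k/q_k = 13/1
…
k=2  a_k=1  p_k/q_k = 40/3
…
k=4  a_k=1  p_k/q_k = 547/41
k=5  a_k=2  p_k/q_k = 1601/120
fundamental: x₁=1601, y₁=120  (since 2563201 − 178·14400 = 1)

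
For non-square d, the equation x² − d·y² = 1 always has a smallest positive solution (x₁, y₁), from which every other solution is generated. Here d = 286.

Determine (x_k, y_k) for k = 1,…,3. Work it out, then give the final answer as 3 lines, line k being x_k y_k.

561835 33222
631317134449 37330564740
709392124465745995 41947235681362578

√286 = [16; 1,10,3,3,2,3,3,10,1,32, …], period ℓ=10 (even) → k=9
a_0=16:  p_0=16·1+0=16,  q_0=16·0+1=1
a_1=1:  p_1=1·16+1=17,  q_1=1·1+0=1
a_2=10:  p_2=10·17+16=186,  q_2=10·1+1=11
a_3=3:  p_3=3·186+17=575,  q_3=3·11+1=34
…
a_7=3:  p_7=3·15102+4397=49703,  q_7=3·893+260=2939
a_8=10:  p_8=10·49703+15102=512132,  q_8=10·2939+893=30283
a_9=1:  p_9=1·512132+49703=561835,  q_9=1·30283+2939=33222
→ (561835, 33222).  Check: 561835²=315658567225, 286·33222²=315658567224, difference 1.
(561835+33222√286)^2 = 631317134449 + 37330564740√286
(561835+33222√286)^3 = 709392124465745995 + 41947235681362578√286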